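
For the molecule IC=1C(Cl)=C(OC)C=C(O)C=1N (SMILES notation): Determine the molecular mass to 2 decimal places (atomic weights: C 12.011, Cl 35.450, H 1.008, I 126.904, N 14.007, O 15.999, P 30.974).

First, the molecular formula is C7H7ClINO2 (counting implicit H from valence).
  C: 7 × 12.011 = 84.077
  Cl: 1 × 35.450 = 35.450
  H: 7 × 1.008 = 7.056
  I: 1 × 126.904 = 126.904
  N: 1 × 14.007 = 14.007
  O: 2 × 15.999 = 31.998
Sum: 7×12.011 + 1×35.450 + 7×1.008 + 1×126.904 + 1×14.007 + 2×15.999 = 299.492 → 299.49 g/mol.

299.49 g/mol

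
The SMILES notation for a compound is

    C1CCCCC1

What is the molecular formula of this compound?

C6H12

Walk through each heavy atom and fill implicit hydrogens from standard valence (C 4, N 3, O 2, S 2, halogen 1):
  atom 1: C, bond orders sum to 2 (valence 4) → 2 H
  atom 2: C, bond orders sum to 2 (valence 4) → 2 H
  atom 3: C, bond orders sum to 2 (valence 4) → 2 H
  atom 4: C, bond orders sum to 2 (valence 4) → 2 H
  atom 5: C, bond orders sum to 2 (valence 4) → 2 H
  atom 6: C, bond orders sum to 2 (valence 4) → 2 H
Totals → C:6, H:12.
In Hill order: C6H12.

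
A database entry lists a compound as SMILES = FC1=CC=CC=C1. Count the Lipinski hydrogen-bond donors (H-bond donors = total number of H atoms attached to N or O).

Donors: find every N or O and count the H atoms it carries.
  (no N or O atoms present)
Lipinski HBD = 0.

0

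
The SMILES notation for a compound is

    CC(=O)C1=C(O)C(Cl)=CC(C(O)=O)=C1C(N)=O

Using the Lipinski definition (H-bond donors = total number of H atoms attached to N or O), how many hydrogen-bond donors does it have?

4

Donors: find every N or O and count the H atoms it carries.
  atom 3 (O): bond orders sum to 2 → 0 H
  atom 6 (O): bond orders sum to 1 → 1 H
  atom 12 (O): bond orders sum to 1 → 1 H
  atom 13 (O): bond orders sum to 2 → 0 H
  atom 16 (N): bond orders sum to 1 → 2 H
  atom 17 (O): bond orders sum to 2 → 0 H
Lipinski HBD = 4.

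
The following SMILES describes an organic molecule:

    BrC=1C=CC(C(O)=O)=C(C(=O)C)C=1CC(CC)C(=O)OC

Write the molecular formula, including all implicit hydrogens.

Walk through each heavy atom and fill implicit hydrogens from standard valence (C 4, N 3, O 2, S 2, halogen 1):
  atom 1: Br (halogen, monovalent) → 0 H
  atom 2: C, bond orders sum to 4 (valence 4) → 0 H
  atom 3: C, bond orders sum to 3 (valence 4) → 1 H
  atom 4: C, bond orders sum to 3 (valence 4) → 1 H
  atom 5: C, bond orders sum to 4 (valence 4) → 0 H
  atom 6: C, bond orders sum to 4 (valence 4) → 0 H
  atom 7: O, bond orders sum to 1 (valence 2) → 1 H
  atom 8: O, bond orders sum to 2 (valence 2) → 0 H
  atom 9: C, bond orders sum to 4 (valence 4) → 0 H
  atom 10: C, bond orders sum to 4 (valence 4) → 0 H
  atom 11: O, bond orders sum to 2 (valence 2) → 0 H
  atom 12: C, bond orders sum to 1 (valence 4) → 3 H
  atom 13: C, bond orders sum to 4 (valence 4) → 0 H
  atom 14: C, bond orders sum to 2 (valence 4) → 2 H
  atom 15: C, bond orders sum to 3 (valence 4) → 1 H
  atom 16: C, bond orders sum to 2 (valence 4) → 2 H
  atom 17: C, bond orders sum to 1 (valence 4) → 3 H
  atom 18: C, bond orders sum to 4 (valence 4) → 0 H
  atom 19: O, bond orders sum to 2 (valence 2) → 0 H
  atom 20: O, bond orders sum to 2 (valence 2) → 0 H
  atom 21: C, bond orders sum to 1 (valence 4) → 3 H
Totals → C:15, H:17, Br:1, O:5.
In Hill order: C15H17BrO5.

C15H17BrO5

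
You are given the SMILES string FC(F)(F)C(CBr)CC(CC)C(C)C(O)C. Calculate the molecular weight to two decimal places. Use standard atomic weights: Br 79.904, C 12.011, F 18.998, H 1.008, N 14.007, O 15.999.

305.18 g/mol

First, the molecular formula is C11H20BrF3O (counting implicit H from valence).
  Br: 1 × 79.904 = 79.904
  C: 11 × 12.011 = 132.121
  F: 3 × 18.998 = 56.994
  H: 20 × 1.008 = 20.160
  O: 1 × 15.999 = 15.999
Sum: 1×79.904 + 11×12.011 + 3×18.998 + 20×1.008 + 1×15.999 = 305.178 → 305.18 g/mol.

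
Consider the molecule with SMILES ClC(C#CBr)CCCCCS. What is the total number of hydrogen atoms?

12

Walk through each heavy atom and fill implicit hydrogens from standard valence (C 4, N 3, O 2, S 2, halogen 1):
  atom 1: Cl (halogen, monovalent) → 0 H
  atom 2: C, bond orders sum to 3 (valence 4) → 1 H
  atom 3: C, bond orders sum to 4 (valence 4) → 0 H
  atom 4: C, bond orders sum to 4 (valence 4) → 0 H
  atom 5: Br (halogen, monovalent) → 0 H
  atom 6: C, bond orders sum to 2 (valence 4) → 2 H
  atom 7: C, bond orders sum to 2 (valence 4) → 2 H
  atom 8: C, bond orders sum to 2 (valence 4) → 2 H
  atom 9: C, bond orders sum to 2 (valence 4) → 2 H
  atom 10: C, bond orders sum to 2 (valence 4) → 2 H
  atom 11: S, bond orders sum to 1 (valence 2) → 1 H
Total hydrogens: 12.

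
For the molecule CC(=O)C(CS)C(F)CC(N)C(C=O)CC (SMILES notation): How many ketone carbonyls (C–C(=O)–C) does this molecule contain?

The ketone motif appears at heavy-atom position 2 in the SMILES.
Other groups present: 1 aldehyde, 1 primary amine, 1 thiol.
Ketone count: 1.

1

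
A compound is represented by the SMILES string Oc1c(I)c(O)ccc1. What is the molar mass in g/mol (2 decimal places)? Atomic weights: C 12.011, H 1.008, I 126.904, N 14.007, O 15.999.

First, the molecular formula is C6H5IO2 (counting implicit H from valence).
  C: 6 × 12.011 = 72.066
  H: 5 × 1.008 = 5.040
  I: 1 × 126.904 = 126.904
  O: 2 × 15.999 = 31.998
Sum: 6×12.011 + 5×1.008 + 1×126.904 + 2×15.999 = 236.008 → 236.01 g/mol.

236.01 g/mol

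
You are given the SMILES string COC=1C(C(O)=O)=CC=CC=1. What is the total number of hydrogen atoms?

8

Walk through each heavy atom and fill implicit hydrogens from standard valence (C 4, N 3, O 2, S 2, halogen 1):
  atom 1: C, bond orders sum to 1 (valence 4) → 3 H
  atom 2: O, bond orders sum to 2 (valence 2) → 0 H
  atom 3: C, bond orders sum to 4 (valence 4) → 0 H
  atom 4: C, bond orders sum to 4 (valence 4) → 0 H
  atom 5: C, bond orders sum to 4 (valence 4) → 0 H
  atom 6: O, bond orders sum to 1 (valence 2) → 1 H
  atom 7: O, bond orders sum to 2 (valence 2) → 0 H
  atom 8: C, bond orders sum to 3 (valence 4) → 1 H
  atom 9: C, bond orders sum to 3 (valence 4) → 1 H
  atom 10: C, bond orders sum to 3 (valence 4) → 1 H
  atom 11: C, bond orders sum to 3 (valence 4) → 1 H
Total hydrogens: 8.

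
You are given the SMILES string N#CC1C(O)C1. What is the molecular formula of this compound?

Walk through each heavy atom and fill implicit hydrogens from standard valence (C 4, N 3, O 2, S 2, halogen 1):
  atom 1: N, bond orders sum to 3 (valence 3) → 0 H
  atom 2: C, bond orders sum to 4 (valence 4) → 0 H
  atom 3: C, bond orders sum to 3 (valence 4) → 1 H
  atom 4: C, bond orders sum to 3 (valence 4) → 1 H
  atom 5: O, bond orders sum to 1 (valence 2) → 1 H
  atom 6: C, bond orders sum to 2 (valence 4) → 2 H
Totals → C:4, H:5, N:1, O:1.
In Hill order: C4H5NO.

C4H5NO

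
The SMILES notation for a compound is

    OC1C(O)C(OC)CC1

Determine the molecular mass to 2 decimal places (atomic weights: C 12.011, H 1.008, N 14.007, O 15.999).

First, the molecular formula is C6H12O3 (counting implicit H from valence).
  C: 6 × 12.011 = 72.066
  H: 12 × 1.008 = 12.096
  O: 3 × 15.999 = 47.997
Sum: 6×12.011 + 12×1.008 + 3×15.999 = 132.159 → 132.16 g/mol.

132.16 g/mol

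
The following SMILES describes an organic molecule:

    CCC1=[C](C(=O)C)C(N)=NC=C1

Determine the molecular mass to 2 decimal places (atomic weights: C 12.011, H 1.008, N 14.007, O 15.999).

164.21 g/mol

First, the molecular formula is C9H12N2O (counting implicit H from valence).
  C: 9 × 12.011 = 108.099
  H: 12 × 1.008 = 12.096
  N: 2 × 14.007 = 28.014
  O: 1 × 15.999 = 15.999
Sum: 9×12.011 + 12×1.008 + 2×14.007 + 1×15.999 = 164.208 → 164.21 g/mol.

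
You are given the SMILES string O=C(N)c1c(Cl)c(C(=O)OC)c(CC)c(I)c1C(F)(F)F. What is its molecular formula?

C12H10ClF3INO3

Walk through each heavy atom and fill implicit hydrogens from standard valence (C 4, N 3, O 2, S 2, halogen 1); for lowercase aromatic atoms, an aromatic c carries 1 H when it has two neighbours and 0 H with three, and aromatic n carries 0 H:
  atom 1: O, bond orders sum to 2 (valence 2) → 0 H
  atom 2: C, bond orders sum to 4 (valence 4) → 0 H
  atom 3: N, bond orders sum to 1 (valence 3) → 2 H
  atom 4: aromatic c, 3 neighbours → 0 H
  atom 5: aromatic c, 3 neighbours → 0 H
  atom 6: Cl (halogen, monovalent) → 0 H
  atom 7: aromatic c, 3 neighbours → 0 H
  atom 8: C, bond orders sum to 4 (valence 4) → 0 H
  atom 9: O, bond orders sum to 2 (valence 2) → 0 H
  atom 10: O, bond orders sum to 2 (valence 2) → 0 H
  atom 11: C, bond orders sum to 1 (valence 4) → 3 H
  atom 12: aromatic c, 3 neighbours → 0 H
  atom 13: C, bond orders sum to 2 (valence 4) → 2 H
  atom 14: C, bond orders sum to 1 (valence 4) → 3 H
  atom 15: aromatic c, 3 neighbours → 0 H
  atom 16: I (halogen, monovalent) → 0 H
  atom 17: aromatic c, 3 neighbours → 0 H
  atom 18: C, bond orders sum to 4 (valence 4) → 0 H
  atom 19: F (halogen, monovalent) → 0 H
  atom 20: F (halogen, monovalent) → 0 H
  atom 21: F (halogen, monovalent) → 0 H
Totals → C:12, H:10, Cl:1, F:3, I:1, N:1, O:3.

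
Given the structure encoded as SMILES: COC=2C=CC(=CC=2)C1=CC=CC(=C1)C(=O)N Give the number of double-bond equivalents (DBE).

Molecular formula: C14H13NO2.
DoU = (2C + 2 + N − H − X) / 2, where X is the halogen count and O/S are ignored.
    = (2·14 + 2 + 1 − 13 − 0) / 2 = 18 / 2 = 9.

9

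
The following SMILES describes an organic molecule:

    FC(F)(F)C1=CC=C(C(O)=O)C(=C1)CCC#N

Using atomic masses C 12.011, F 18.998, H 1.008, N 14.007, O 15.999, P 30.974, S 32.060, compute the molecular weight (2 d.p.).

243.18 g/mol

First, the molecular formula is C11H8F3NO2 (counting implicit H from valence).
  C: 11 × 12.011 = 132.121
  F: 3 × 18.998 = 56.994
  H: 8 × 1.008 = 8.064
  N: 1 × 14.007 = 14.007
  O: 2 × 15.999 = 31.998
Sum: 11×12.011 + 3×18.998 + 8×1.008 + 1×14.007 + 2×15.999 = 243.184 → 243.18 g/mol.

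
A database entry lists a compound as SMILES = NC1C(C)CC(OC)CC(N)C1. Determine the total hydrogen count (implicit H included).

20

Walk through each heavy atom and fill implicit hydrogens from standard valence (C 4, N 3, O 2, S 2, halogen 1):
  atom 1: N, bond orders sum to 1 (valence 3) → 2 H
  atom 2: C, bond orders sum to 3 (valence 4) → 1 H
  atom 3: C, bond orders sum to 3 (valence 4) → 1 H
  atom 4: C, bond orders sum to 1 (valence 4) → 3 H
  atom 5: C, bond orders sum to 2 (valence 4) → 2 H
  atom 6: C, bond orders sum to 3 (valence 4) → 1 H
  atom 7: O, bond orders sum to 2 (valence 2) → 0 H
  atom 8: C, bond orders sum to 1 (valence 4) → 3 H
  atom 9: C, bond orders sum to 2 (valence 4) → 2 H
  atom 10: C, bond orders sum to 3 (valence 4) → 1 H
  atom 11: N, bond orders sum to 1 (valence 3) → 2 H
  atom 12: C, bond orders sum to 2 (valence 4) → 2 H
Total hydrogens: 20.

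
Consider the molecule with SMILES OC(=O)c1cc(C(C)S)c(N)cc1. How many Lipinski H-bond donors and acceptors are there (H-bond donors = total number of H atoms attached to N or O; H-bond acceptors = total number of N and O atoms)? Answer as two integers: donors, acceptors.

Donors: find every N or O and count the H atoms it carries.
  atom 1 (O): bond orders sum to 1 → 1 H
  atom 3 (O): bond orders sum to 2 → 0 H
  atom 11 (N): bond orders sum to 1 → 2 H
Lipinski HBD = 3.
Acceptors: N atoms = 1, O atoms = 2 → HBA = 3.

3, 3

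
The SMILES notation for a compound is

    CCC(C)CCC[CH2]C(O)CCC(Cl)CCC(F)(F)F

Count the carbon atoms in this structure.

Count every carbon token in the SMILES (each C, including those in ring-closure positions and inside branches).
Carbon count: 15.

15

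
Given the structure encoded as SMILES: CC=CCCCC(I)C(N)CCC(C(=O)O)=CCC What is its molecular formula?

Walk through each heavy atom and fill implicit hydrogens from standard valence (C 4, N 3, O 2, S 2, halogen 1):
  atom 1: C, bond orders sum to 1 (valence 4) → 3 H
  atom 2: C, bond orders sum to 3 (valence 4) → 1 H
  atom 3: C, bond orders sum to 3 (valence 4) → 1 H
  atom 4: C, bond orders sum to 2 (valence 4) → 2 H
  atom 5: C, bond orders sum to 2 (valence 4) → 2 H
  atom 6: C, bond orders sum to 2 (valence 4) → 2 H
  atom 7: C, bond orders sum to 3 (valence 4) → 1 H
  atom 8: I (halogen, monovalent) → 0 H
  atom 9: C, bond orders sum to 3 (valence 4) → 1 H
  atom 10: N, bond orders sum to 1 (valence 3) → 2 H
  atom 11: C, bond orders sum to 2 (valence 4) → 2 H
  atom 12: C, bond orders sum to 2 (valence 4) → 2 H
  atom 13: C, bond orders sum to 4 (valence 4) → 0 H
  atom 14: C, bond orders sum to 4 (valence 4) → 0 H
  atom 15: O, bond orders sum to 2 (valence 2) → 0 H
  atom 16: O, bond orders sum to 1 (valence 2) → 1 H
  atom 17: C, bond orders sum to 3 (valence 4) → 1 H
  atom 18: C, bond orders sum to 2 (valence 4) → 2 H
  atom 19: C, bond orders sum to 1 (valence 4) → 3 H
Totals → C:15, H:26, I:1, N:1, O:2.

C15H26INO2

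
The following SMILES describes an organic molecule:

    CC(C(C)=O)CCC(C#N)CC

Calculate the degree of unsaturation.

3

Degree of unsaturation = (number of rings) + (number of π bonds).
Ring closures in the SMILES: 0.
π bonds: 1 double bond (each 1 DoU), 1 triple bond (each 2 DoU) → 3 DoU from unsaturation.
Total DoU = 0 + 3 = 3.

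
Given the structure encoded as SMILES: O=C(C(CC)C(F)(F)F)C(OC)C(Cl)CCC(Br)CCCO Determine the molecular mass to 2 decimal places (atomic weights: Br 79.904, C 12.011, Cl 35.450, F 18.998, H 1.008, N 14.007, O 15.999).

First, the molecular formula is C14H23BrClF3O3 (counting implicit H from valence).
  Br: 1 × 79.904 = 79.904
  C: 14 × 12.011 = 168.154
  Cl: 1 × 35.450 = 35.450
  F: 3 × 18.998 = 56.994
  H: 23 × 1.008 = 23.184
  O: 3 × 15.999 = 47.997
Sum: 1×79.904 + 14×12.011 + 1×35.450 + 3×18.998 + 23×1.008 + 3×15.999 = 411.683 → 411.68 g/mol.

411.68 g/mol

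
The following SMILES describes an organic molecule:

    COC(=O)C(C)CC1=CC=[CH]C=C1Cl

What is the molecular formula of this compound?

C11H13ClO2

Walk through each heavy atom and fill implicit hydrogens from standard valence (C 4, N 3, O 2, S 2, halogen 1):
  atom 1: C, bond orders sum to 1 (valence 4) → 3 H
  atom 2: O, bond orders sum to 2 (valence 2) → 0 H
  atom 3: C, bond orders sum to 4 (valence 4) → 0 H
  atom 4: O, bond orders sum to 2 (valence 2) → 0 H
  atom 5: C, bond orders sum to 3 (valence 4) → 1 H
  atom 6: C, bond orders sum to 1 (valence 4) → 3 H
  atom 7: C, bond orders sum to 2 (valence 4) → 2 H
  atom 8: C, bond orders sum to 4 (valence 4) → 0 H
  atom 9: C, bond orders sum to 3 (valence 4) → 1 H
  atom 10: C, bond orders sum to 3 (valence 4) → 1 H
  atom 11: C with explicit H count 1
  atom 12: C, bond orders sum to 3 (valence 4) → 1 H
  atom 13: C, bond orders sum to 4 (valence 4) → 0 H
  atom 14: Cl (halogen, monovalent) → 0 H
Totals → C:11, H:13, Cl:1, O:2.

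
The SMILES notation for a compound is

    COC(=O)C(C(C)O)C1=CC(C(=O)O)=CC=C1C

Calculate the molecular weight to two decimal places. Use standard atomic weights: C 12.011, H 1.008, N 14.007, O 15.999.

252.27 g/mol

First, the molecular formula is C13H16O5 (counting implicit H from valence).
  C: 13 × 12.011 = 156.143
  H: 16 × 1.008 = 16.128
  O: 5 × 15.999 = 79.995
Sum: 13×12.011 + 16×1.008 + 5×15.999 = 252.266 → 252.27 g/mol.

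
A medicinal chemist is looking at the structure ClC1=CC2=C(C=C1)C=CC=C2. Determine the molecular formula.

C10H7Cl

Walk through each heavy atom and fill implicit hydrogens from standard valence (C 4, N 3, O 2, S 2, halogen 1):
  atom 1: Cl (halogen, monovalent) → 0 H
  atom 2: C, bond orders sum to 4 (valence 4) → 0 H
  atom 3: C, bond orders sum to 3 (valence 4) → 1 H
  atom 4: C, bond orders sum to 4 (valence 4) → 0 H
  atom 5: C, bond orders sum to 4 (valence 4) → 0 H
  atom 6: C, bond orders sum to 3 (valence 4) → 1 H
  atom 7: C, bond orders sum to 3 (valence 4) → 1 H
  atom 8: C, bond orders sum to 3 (valence 4) → 1 H
  atom 9: C, bond orders sum to 3 (valence 4) → 1 H
  atom 10: C, bond orders sum to 3 (valence 4) → 1 H
  atom 11: C, bond orders sum to 3 (valence 4) → 1 H
Totals → C:10, H:7, Cl:1.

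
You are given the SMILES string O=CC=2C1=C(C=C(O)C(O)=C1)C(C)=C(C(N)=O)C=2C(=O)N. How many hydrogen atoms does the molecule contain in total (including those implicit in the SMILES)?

12

Walk through each heavy atom and fill implicit hydrogens from standard valence (C 4, N 3, O 2, S 2, halogen 1):
  atom 1: O, bond orders sum to 2 (valence 2) → 0 H
  atom 2: C, bond orders sum to 3 (valence 4) → 1 H
  atom 3: C, bond orders sum to 4 (valence 4) → 0 H
  atom 4: C, bond orders sum to 4 (valence 4) → 0 H
  atom 5: C, bond orders sum to 4 (valence 4) → 0 H
  atom 6: C, bond orders sum to 3 (valence 4) → 1 H
  atom 7: C, bond orders sum to 4 (valence 4) → 0 H
  atom 8: O, bond orders sum to 1 (valence 2) → 1 H
  atom 9: C, bond orders sum to 4 (valence 4) → 0 H
  atom 10: O, bond orders sum to 1 (valence 2) → 1 H
  atom 11: C, bond orders sum to 3 (valence 4) → 1 H
  atom 12: C, bond orders sum to 4 (valence 4) → 0 H
  atom 13: C, bond orders sum to 1 (valence 4) → 3 H
  atom 14: C, bond orders sum to 4 (valence 4) → 0 H
  atom 15: C, bond orders sum to 4 (valence 4) → 0 H
  atom 16: N, bond orders sum to 1 (valence 3) → 2 H
  atom 17: O, bond orders sum to 2 (valence 2) → 0 H
  atom 18: C, bond orders sum to 4 (valence 4) → 0 H
  atom 19: C, bond orders sum to 4 (valence 4) → 0 H
  atom 20: O, bond orders sum to 2 (valence 2) → 0 H
  atom 21: N, bond orders sum to 1 (valence 3) → 2 H
Total hydrogens: 12.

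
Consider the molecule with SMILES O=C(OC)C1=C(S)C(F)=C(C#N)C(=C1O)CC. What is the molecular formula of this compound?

Walk through each heavy atom and fill implicit hydrogens from standard valence (C 4, N 3, O 2, S 2, halogen 1):
  atom 1: O, bond orders sum to 2 (valence 2) → 0 H
  atom 2: C, bond orders sum to 4 (valence 4) → 0 H
  atom 3: O, bond orders sum to 2 (valence 2) → 0 H
  atom 4: C, bond orders sum to 1 (valence 4) → 3 H
  atom 5: C, bond orders sum to 4 (valence 4) → 0 H
  atom 6: C, bond orders sum to 4 (valence 4) → 0 H
  atom 7: S, bond orders sum to 1 (valence 2) → 1 H
  atom 8: C, bond orders sum to 4 (valence 4) → 0 H
  atom 9: F (halogen, monovalent) → 0 H
  atom 10: C, bond orders sum to 4 (valence 4) → 0 H
  atom 11: C, bond orders sum to 4 (valence 4) → 0 H
  atom 12: N, bond orders sum to 3 (valence 3) → 0 H
  atom 13: C, bond orders sum to 4 (valence 4) → 0 H
  atom 14: C, bond orders sum to 4 (valence 4) → 0 H
  atom 15: O, bond orders sum to 1 (valence 2) → 1 H
  atom 16: C, bond orders sum to 2 (valence 4) → 2 H
  atom 17: C, bond orders sum to 1 (valence 4) → 3 H
Totals → C:11, H:10, F:1, N:1, O:3, S:1.

C11H10FNO3S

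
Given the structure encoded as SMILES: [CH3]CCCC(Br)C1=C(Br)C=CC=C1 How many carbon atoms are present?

11

Count every carbon token in the SMILES (each C, including those in ring-closure positions and inside branches).
Carbon count: 11.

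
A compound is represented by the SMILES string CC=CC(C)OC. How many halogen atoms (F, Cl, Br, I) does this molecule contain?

Scan the SMILES for the halogen motif — none present.
Groups that are present: 1 alkene, 1 ether.

0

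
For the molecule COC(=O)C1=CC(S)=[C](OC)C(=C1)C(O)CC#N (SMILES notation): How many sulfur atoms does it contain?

Scan the SMILES for S atoms (remember two-letter symbols like Cl and Br are single atoms).
Sulfur count: 1.

1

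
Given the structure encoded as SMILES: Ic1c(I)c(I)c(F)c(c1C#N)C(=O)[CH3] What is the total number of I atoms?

Scan the SMILES for I atoms (remember two-letter symbols like Cl and Br are single atoms).
Iodine count: 3.

3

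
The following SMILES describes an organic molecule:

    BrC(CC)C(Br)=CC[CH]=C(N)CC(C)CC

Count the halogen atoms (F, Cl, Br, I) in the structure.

Halogen atoms appear at heavy-atom positions 1, 6 (2×Br).
Other groups present: 2 alkene, 1 primary amine.
Halogen count: 2.

2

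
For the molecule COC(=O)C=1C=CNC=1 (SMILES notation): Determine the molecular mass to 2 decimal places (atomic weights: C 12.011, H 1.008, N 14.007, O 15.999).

First, the molecular formula is C6H7NO2 (counting implicit H from valence).
  C: 6 × 12.011 = 72.066
  H: 7 × 1.008 = 7.056
  N: 1 × 14.007 = 14.007
  O: 2 × 15.999 = 31.998
Sum: 6×12.011 + 7×1.008 + 1×14.007 + 2×15.999 = 125.127 → 125.13 g/mol.

125.13 g/mol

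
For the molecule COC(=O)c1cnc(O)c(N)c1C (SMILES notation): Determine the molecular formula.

Walk through each heavy atom and fill implicit hydrogens from standard valence (C 4, N 3, O 2, S 2, halogen 1); for lowercase aromatic atoms, an aromatic c carries 1 H when it has two neighbours and 0 H with three, and aromatic n carries 0 H:
  atom 1: C, bond orders sum to 1 (valence 4) → 3 H
  atom 2: O, bond orders sum to 2 (valence 2) → 0 H
  atom 3: C, bond orders sum to 4 (valence 4) → 0 H
  atom 4: O, bond orders sum to 2 (valence 2) → 0 H
  atom 5: aromatic c, 3 neighbours → 0 H
  atom 6: aromatic c, 2 neighbours → 1 H
  atom 7: aromatic n, 2 neighbours → 0 H
  atom 8: aromatic c, 3 neighbours → 0 H
  atom 9: O, bond orders sum to 1 (valence 2) → 1 H
  atom 10: aromatic c, 3 neighbours → 0 H
  atom 11: N, bond orders sum to 1 (valence 3) → 2 H
  atom 12: aromatic c, 3 neighbours → 0 H
  atom 13: C, bond orders sum to 1 (valence 4) → 3 H
Totals → C:8, H:10, N:2, O:3.
In Hill order: C8H10N2O3.

C8H10N2O3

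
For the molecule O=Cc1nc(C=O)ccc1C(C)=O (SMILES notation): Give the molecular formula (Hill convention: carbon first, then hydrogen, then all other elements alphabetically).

C9H7NO3

Walk through each heavy atom and fill implicit hydrogens from standard valence (C 4, N 3, O 2, S 2, halogen 1); for lowercase aromatic atoms, an aromatic c carries 1 H when it has two neighbours and 0 H with three, and aromatic n carries 0 H:
  atom 1: O, bond orders sum to 2 (valence 2) → 0 H
  atom 2: C, bond orders sum to 3 (valence 4) → 1 H
  atom 3: aromatic c, 3 neighbours → 0 H
  atom 4: aromatic n, 2 neighbours → 0 H
  atom 5: aromatic c, 3 neighbours → 0 H
  atom 6: C, bond orders sum to 3 (valence 4) → 1 H
  atom 7: O, bond orders sum to 2 (valence 2) → 0 H
  atom 8: aromatic c, 2 neighbours → 1 H
  atom 9: aromatic c, 2 neighbours → 1 H
  atom 10: aromatic c, 3 neighbours → 0 H
  atom 11: C, bond orders sum to 4 (valence 4) → 0 H
  atom 12: C, bond orders sum to 1 (valence 4) → 3 H
  atom 13: O, bond orders sum to 2 (valence 2) → 0 H
Totals → C:9, H:7, N:1, O:3.
In Hill order: C9H7NO3.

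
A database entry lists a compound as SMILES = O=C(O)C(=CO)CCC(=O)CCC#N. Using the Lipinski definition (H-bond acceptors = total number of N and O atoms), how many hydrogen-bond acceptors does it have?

5

N atoms: 1; O atoms: 4.
Lipinski HBA = 1 + 4 = 5.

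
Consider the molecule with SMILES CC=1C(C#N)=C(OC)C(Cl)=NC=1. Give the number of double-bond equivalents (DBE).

6

Degree of unsaturation = (number of rings) + (number of π bonds).
Ring closures in the SMILES: 1.
π bonds: 3 double bonds (each 1 DoU), 1 triple bond (each 2 DoU) → 5 DoU from unsaturation.
Total DoU = 1 + 5 = 6.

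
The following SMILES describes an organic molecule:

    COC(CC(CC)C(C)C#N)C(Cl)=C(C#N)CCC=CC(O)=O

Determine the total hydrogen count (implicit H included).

Walk through each heavy atom and fill implicit hydrogens from standard valence (C 4, N 3, O 2, S 2, halogen 1):
  atom 1: C, bond orders sum to 1 (valence 4) → 3 H
  atom 2: O, bond orders sum to 2 (valence 2) → 0 H
  atom 3: C, bond orders sum to 3 (valence 4) → 1 H
  atom 4: C, bond orders sum to 2 (valence 4) → 2 H
  atom 5: C, bond orders sum to 3 (valence 4) → 1 H
  atom 6: C, bond orders sum to 2 (valence 4) → 2 H
  atom 7: C, bond orders sum to 1 (valence 4) → 3 H
  atom 8: C, bond orders sum to 3 (valence 4) → 1 H
  atom 9: C, bond orders sum to 1 (valence 4) → 3 H
  atom 10: C, bond orders sum to 4 (valence 4) → 0 H
  atom 11: N, bond orders sum to 3 (valence 3) → 0 H
  atom 12: C, bond orders sum to 4 (valence 4) → 0 H
  atom 13: Cl (halogen, monovalent) → 0 H
  atom 14: C, bond orders sum to 4 (valence 4) → 0 H
  atom 15: C, bond orders sum to 4 (valence 4) → 0 H
  atom 16: N, bond orders sum to 3 (valence 3) → 0 H
  atom 17: C, bond orders sum to 2 (valence 4) → 2 H
  atom 18: C, bond orders sum to 2 (valence 4) → 2 H
  atom 19: C, bond orders sum to 3 (valence 4) → 1 H
  atom 20: C, bond orders sum to 3 (valence 4) → 1 H
  atom 21: C, bond orders sum to 4 (valence 4) → 0 H
  atom 22: O, bond orders sum to 1 (valence 2) → 1 H
  atom 23: O, bond orders sum to 2 (valence 2) → 0 H
Total hydrogens: 23.

23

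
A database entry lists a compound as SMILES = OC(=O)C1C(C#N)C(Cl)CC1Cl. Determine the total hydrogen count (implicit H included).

7

Walk through each heavy atom and fill implicit hydrogens from standard valence (C 4, N 3, O 2, S 2, halogen 1):
  atom 1: O, bond orders sum to 1 (valence 2) → 1 H
  atom 2: C, bond orders sum to 4 (valence 4) → 0 H
  atom 3: O, bond orders sum to 2 (valence 2) → 0 H
  atom 4: C, bond orders sum to 3 (valence 4) → 1 H
  atom 5: C, bond orders sum to 3 (valence 4) → 1 H
  atom 6: C, bond orders sum to 4 (valence 4) → 0 H
  atom 7: N, bond orders sum to 3 (valence 3) → 0 H
  atom 8: C, bond orders sum to 3 (valence 4) → 1 H
  atom 9: Cl (halogen, monovalent) → 0 H
  atom 10: C, bond orders sum to 2 (valence 4) → 2 H
  atom 11: C, bond orders sum to 3 (valence 4) → 1 H
  atom 12: Cl (halogen, monovalent) → 0 H
Total hydrogens: 7.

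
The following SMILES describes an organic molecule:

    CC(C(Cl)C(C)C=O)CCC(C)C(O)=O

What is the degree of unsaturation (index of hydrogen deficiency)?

2

Degree of unsaturation = (number of rings) + (number of π bonds).
Ring closures in the SMILES: 0.
π bonds: 2 double bonds (each 1 DoU) → 2 DoU from unsaturation.
Total DoU = 0 + 2 = 2.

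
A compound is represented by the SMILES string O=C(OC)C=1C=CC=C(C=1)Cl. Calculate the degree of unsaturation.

Molecular formula: C8H7ClO2.
DoU = (2C + 2 + N − H − X) / 2, where X is the halogen count and O/S are ignored.
    = (2·8 + 2 + 0 − 7 − 1) / 2 = 10 / 2 = 5.

5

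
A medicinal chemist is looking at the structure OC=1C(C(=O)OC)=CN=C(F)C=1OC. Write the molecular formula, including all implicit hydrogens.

Walk through each heavy atom and fill implicit hydrogens from standard valence (C 4, N 3, O 2, S 2, halogen 1):
  atom 1: O, bond orders sum to 1 (valence 2) → 1 H
  atom 2: C, bond orders sum to 4 (valence 4) → 0 H
  atom 3: C, bond orders sum to 4 (valence 4) → 0 H
  atom 4: C, bond orders sum to 4 (valence 4) → 0 H
  atom 5: O, bond orders sum to 2 (valence 2) → 0 H
  atom 6: O, bond orders sum to 2 (valence 2) → 0 H
  atom 7: C, bond orders sum to 1 (valence 4) → 3 H
  atom 8: C, bond orders sum to 3 (valence 4) → 1 H
  atom 9: N, bond orders sum to 3 (valence 3) → 0 H
  atom 10: C, bond orders sum to 4 (valence 4) → 0 H
  atom 11: F (halogen, monovalent) → 0 H
  atom 12: C, bond orders sum to 4 (valence 4) → 0 H
  atom 13: O, bond orders sum to 2 (valence 2) → 0 H
  atom 14: C, bond orders sum to 1 (valence 4) → 3 H
Totals → C:8, H:8, F:1, N:1, O:4.

C8H8FNO4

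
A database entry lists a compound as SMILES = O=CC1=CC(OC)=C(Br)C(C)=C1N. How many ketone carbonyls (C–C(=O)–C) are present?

Scan the SMILES for the ketone motif — none present.
Groups that are present: 1 aldehyde, 1 ether, 1 primary amine.

0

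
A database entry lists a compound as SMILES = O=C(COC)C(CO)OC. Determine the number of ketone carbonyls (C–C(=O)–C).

The ketone motif appears at heavy-atom position 2 in the SMILES.
Other groups present: 2 ether, 1 hydroxyl.
Ketone count: 1.

1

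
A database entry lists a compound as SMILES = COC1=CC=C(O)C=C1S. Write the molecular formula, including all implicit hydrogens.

C7H8O2S

Walk through each heavy atom and fill implicit hydrogens from standard valence (C 4, N 3, O 2, S 2, halogen 1):
  atom 1: C, bond orders sum to 1 (valence 4) → 3 H
  atom 2: O, bond orders sum to 2 (valence 2) → 0 H
  atom 3: C, bond orders sum to 4 (valence 4) → 0 H
  atom 4: C, bond orders sum to 3 (valence 4) → 1 H
  atom 5: C, bond orders sum to 3 (valence 4) → 1 H
  atom 6: C, bond orders sum to 4 (valence 4) → 0 H
  atom 7: O, bond orders sum to 1 (valence 2) → 1 H
  atom 8: C, bond orders sum to 3 (valence 4) → 1 H
  atom 9: C, bond orders sum to 4 (valence 4) → 0 H
  atom 10: S, bond orders sum to 1 (valence 2) → 1 H
Totals → C:7, H:8, O:2, S:1.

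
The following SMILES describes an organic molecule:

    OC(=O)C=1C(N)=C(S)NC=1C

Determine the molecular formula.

C6H8N2O2S

Walk through each heavy atom and fill implicit hydrogens from standard valence (C 4, N 3, O 2, S 2, halogen 1):
  atom 1: O, bond orders sum to 1 (valence 2) → 1 H
  atom 2: C, bond orders sum to 4 (valence 4) → 0 H
  atom 3: O, bond orders sum to 2 (valence 2) → 0 H
  atom 4: C, bond orders sum to 4 (valence 4) → 0 H
  atom 5: C, bond orders sum to 4 (valence 4) → 0 H
  atom 6: N, bond orders sum to 1 (valence 3) → 2 H
  atom 7: C, bond orders sum to 4 (valence 4) → 0 H
  atom 8: S, bond orders sum to 1 (valence 2) → 1 H
  atom 9: N, bond orders sum to 2 (valence 3) → 1 H
  atom 10: C, bond orders sum to 4 (valence 4) → 0 H
  atom 11: C, bond orders sum to 1 (valence 4) → 3 H
Totals → C:6, H:8, N:2, O:2, S:1.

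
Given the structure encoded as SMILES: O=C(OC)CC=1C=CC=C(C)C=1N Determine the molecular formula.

Walk through each heavy atom and fill implicit hydrogens from standard valence (C 4, N 3, O 2, S 2, halogen 1):
  atom 1: O, bond orders sum to 2 (valence 2) → 0 H
  atom 2: C, bond orders sum to 4 (valence 4) → 0 H
  atom 3: O, bond orders sum to 2 (valence 2) → 0 H
  atom 4: C, bond orders sum to 1 (valence 4) → 3 H
  atom 5: C, bond orders sum to 2 (valence 4) → 2 H
  atom 6: C, bond orders sum to 4 (valence 4) → 0 H
  atom 7: C, bond orders sum to 3 (valence 4) → 1 H
  atom 8: C, bond orders sum to 3 (valence 4) → 1 H
  atom 9: C, bond orders sum to 3 (valence 4) → 1 H
  atom 10: C, bond orders sum to 4 (valence 4) → 0 H
  atom 11: C, bond orders sum to 1 (valence 4) → 3 H
  atom 12: C, bond orders sum to 4 (valence 4) → 0 H
  atom 13: N, bond orders sum to 1 (valence 3) → 2 H
Totals → C:10, H:13, N:1, O:2.
In Hill order: C10H13NO2.

C10H13NO2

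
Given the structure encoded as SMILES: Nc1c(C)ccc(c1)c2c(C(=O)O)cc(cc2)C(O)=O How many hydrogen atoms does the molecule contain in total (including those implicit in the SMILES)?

13

Walk through each heavy atom and fill implicit hydrogens from standard valence (C 4, N 3, O 2, S 2, halogen 1); for lowercase aromatic atoms, an aromatic c carries 1 H when it has two neighbours and 0 H with three, and aromatic n carries 0 H:
  atom 1: N, bond orders sum to 1 (valence 3) → 2 H
  atom 2: aromatic c, 3 neighbours → 0 H
  atom 3: aromatic c, 3 neighbours → 0 H
  atom 4: C, bond orders sum to 1 (valence 4) → 3 H
  atom 5: aromatic c, 2 neighbours → 1 H
  atom 6: aromatic c, 2 neighbours → 1 H
  atom 7: aromatic c, 3 neighbours → 0 H
  atom 8: aromatic c, 2 neighbours → 1 H
  atom 9: aromatic c, 3 neighbours → 0 H
  atom 10: aromatic c, 3 neighbours → 0 H
  atom 11: C, bond orders sum to 4 (valence 4) → 0 H
  atom 12: O, bond orders sum to 2 (valence 2) → 0 H
  atom 13: O, bond orders sum to 1 (valence 2) → 1 H
  atom 14: aromatic c, 2 neighbours → 1 H
  atom 15: aromatic c, 3 neighbours → 0 H
  atom 16: aromatic c, 2 neighbours → 1 H
  atom 17: aromatic c, 2 neighbours → 1 H
  atom 18: C, bond orders sum to 4 (valence 4) → 0 H
  atom 19: O, bond orders sum to 1 (valence 2) → 1 H
  atom 20: O, bond orders sum to 2 (valence 2) → 0 H
Total hydrogens: 13.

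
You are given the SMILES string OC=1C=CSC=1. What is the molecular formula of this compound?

C4H4OS

Walk through each heavy atom and fill implicit hydrogens from standard valence (C 4, N 3, O 2, S 2, halogen 1):
  atom 1: O, bond orders sum to 1 (valence 2) → 1 H
  atom 2: C, bond orders sum to 4 (valence 4) → 0 H
  atom 3: C, bond orders sum to 3 (valence 4) → 1 H
  atom 4: C, bond orders sum to 3 (valence 4) → 1 H
  atom 5: S, bond orders sum to 2 (valence 2) → 0 H
  atom 6: C, bond orders sum to 3 (valence 4) → 1 H
Totals → C:4, H:4, O:1, S:1.
In Hill order: C4H4OS.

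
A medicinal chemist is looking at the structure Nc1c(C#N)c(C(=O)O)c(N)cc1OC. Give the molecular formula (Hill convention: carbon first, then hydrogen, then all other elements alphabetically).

C9H9N3O3

Walk through each heavy atom and fill implicit hydrogens from standard valence (C 4, N 3, O 2, S 2, halogen 1); for lowercase aromatic atoms, an aromatic c carries 1 H when it has two neighbours and 0 H with three, and aromatic n carries 0 H:
  atom 1: N, bond orders sum to 1 (valence 3) → 2 H
  atom 2: aromatic c, 3 neighbours → 0 H
  atom 3: aromatic c, 3 neighbours → 0 H
  atom 4: C, bond orders sum to 4 (valence 4) → 0 H
  atom 5: N, bond orders sum to 3 (valence 3) → 0 H
  atom 6: aromatic c, 3 neighbours → 0 H
  atom 7: C, bond orders sum to 4 (valence 4) → 0 H
  atom 8: O, bond orders sum to 2 (valence 2) → 0 H
  atom 9: O, bond orders sum to 1 (valence 2) → 1 H
  atom 10: aromatic c, 3 neighbours → 0 H
  atom 11: N, bond orders sum to 1 (valence 3) → 2 H
  atom 12: aromatic c, 2 neighbours → 1 H
  atom 13: aromatic c, 3 neighbours → 0 H
  atom 14: O, bond orders sum to 2 (valence 2) → 0 H
  atom 15: C, bond orders sum to 1 (valence 4) → 3 H
Totals → C:9, H:9, N:3, O:3.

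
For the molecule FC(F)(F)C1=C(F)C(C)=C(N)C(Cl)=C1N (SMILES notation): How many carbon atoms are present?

8

Count every carbon token in the SMILES (each C, including those in ring-closure positions and inside branches).
Carbon count: 8.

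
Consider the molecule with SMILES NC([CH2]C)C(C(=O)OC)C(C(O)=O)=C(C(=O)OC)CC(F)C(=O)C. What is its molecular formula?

Walk through each heavy atom and fill implicit hydrogens from standard valence (C 4, N 3, O 2, S 2, halogen 1):
  atom 1: N, bond orders sum to 1 (valence 3) → 2 H
  atom 2: C, bond orders sum to 3 (valence 4) → 1 H
  atom 3: C with explicit H count 2
  atom 4: C, bond orders sum to 1 (valence 4) → 3 H
  atom 5: C, bond orders sum to 3 (valence 4) → 1 H
  atom 6: C, bond orders sum to 4 (valence 4) → 0 H
  atom 7: O, bond orders sum to 2 (valence 2) → 0 H
  atom 8: O, bond orders sum to 2 (valence 2) → 0 H
  atom 9: C, bond orders sum to 1 (valence 4) → 3 H
  atom 10: C, bond orders sum to 4 (valence 4) → 0 H
  atom 11: C, bond orders sum to 4 (valence 4) → 0 H
  atom 12: O, bond orders sum to 1 (valence 2) → 1 H
  atom 13: O, bond orders sum to 2 (valence 2) → 0 H
  atom 14: C, bond orders sum to 4 (valence 4) → 0 H
  atom 15: C, bond orders sum to 4 (valence 4) → 0 H
  atom 16: O, bond orders sum to 2 (valence 2) → 0 H
  atom 17: O, bond orders sum to 2 (valence 2) → 0 H
  atom 18: C, bond orders sum to 1 (valence 4) → 3 H
  atom 19: C, bond orders sum to 2 (valence 4) → 2 H
  atom 20: C, bond orders sum to 3 (valence 4) → 1 H
  atom 21: F (halogen, monovalent) → 0 H
  atom 22: C, bond orders sum to 4 (valence 4) → 0 H
  atom 23: O, bond orders sum to 2 (valence 2) → 0 H
  atom 24: C, bond orders sum to 1 (valence 4) → 3 H
Totals → C:15, H:22, F:1, N:1, O:7.
In Hill order: C15H22FNO7.

C15H22FNO7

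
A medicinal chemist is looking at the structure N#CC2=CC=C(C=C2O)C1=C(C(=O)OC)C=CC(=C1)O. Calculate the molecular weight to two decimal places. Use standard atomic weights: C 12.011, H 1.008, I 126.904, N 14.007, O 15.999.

269.26 g/mol

First, the molecular formula is C15H11NO4 (counting implicit H from valence).
  C: 15 × 12.011 = 180.165
  H: 11 × 1.008 = 11.088
  N: 1 × 14.007 = 14.007
  O: 4 × 15.999 = 63.996
Sum: 15×12.011 + 11×1.008 + 1×14.007 + 4×15.999 = 269.256 → 269.26 g/mol.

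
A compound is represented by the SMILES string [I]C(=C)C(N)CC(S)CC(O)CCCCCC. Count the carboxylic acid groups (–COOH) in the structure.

Scan the SMILES for the carboxylic acid motif — none present.
Groups that are present: 1 alkene, 1 hydroxyl, 1 primary amine, 1 thiol.

0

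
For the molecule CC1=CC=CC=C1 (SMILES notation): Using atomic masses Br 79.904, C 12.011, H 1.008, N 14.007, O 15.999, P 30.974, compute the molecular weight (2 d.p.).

92.14 g/mol

First, the molecular formula is C7H8 (counting implicit H from valence).
  C: 7 × 12.011 = 84.077
  H: 8 × 1.008 = 8.064
Sum: 7×12.011 + 8×1.008 = 92.141 → 92.14 g/mol.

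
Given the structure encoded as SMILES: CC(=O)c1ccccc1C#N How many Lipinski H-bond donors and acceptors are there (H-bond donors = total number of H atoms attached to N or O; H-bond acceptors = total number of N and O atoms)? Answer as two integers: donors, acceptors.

Donors: find every N or O and count the H atoms it carries.
  atom 3 (O): bond orders sum to 2 → 0 H
  atom 11 (N): bond orders sum to 3 → 0 H
Lipinski HBD = 0.
Acceptors: N atoms = 1, O atoms = 1 → HBA = 2.

0, 2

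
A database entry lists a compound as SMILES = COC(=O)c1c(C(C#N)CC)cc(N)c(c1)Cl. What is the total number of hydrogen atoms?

13

Walk through each heavy atom and fill implicit hydrogens from standard valence (C 4, N 3, O 2, S 2, halogen 1); for lowercase aromatic atoms, an aromatic c carries 1 H when it has two neighbours and 0 H with three, and aromatic n carries 0 H:
  atom 1: C, bond orders sum to 1 (valence 4) → 3 H
  atom 2: O, bond orders sum to 2 (valence 2) → 0 H
  atom 3: C, bond orders sum to 4 (valence 4) → 0 H
  atom 4: O, bond orders sum to 2 (valence 2) → 0 H
  atom 5: aromatic c, 3 neighbours → 0 H
  atom 6: aromatic c, 3 neighbours → 0 H
  atom 7: C, bond orders sum to 3 (valence 4) → 1 H
  atom 8: C, bond orders sum to 4 (valence 4) → 0 H
  atom 9: N, bond orders sum to 3 (valence 3) → 0 H
  atom 10: C, bond orders sum to 2 (valence 4) → 2 H
  atom 11: C, bond orders sum to 1 (valence 4) → 3 H
  atom 12: aromatic c, 2 neighbours → 1 H
  atom 13: aromatic c, 3 neighbours → 0 H
  atom 14: N, bond orders sum to 1 (valence 3) → 2 H
  atom 15: aromatic c, 3 neighbours → 0 H
  atom 16: aromatic c, 2 neighbours → 1 H
  atom 17: Cl (halogen, monovalent) → 0 H
Total hydrogens: 13.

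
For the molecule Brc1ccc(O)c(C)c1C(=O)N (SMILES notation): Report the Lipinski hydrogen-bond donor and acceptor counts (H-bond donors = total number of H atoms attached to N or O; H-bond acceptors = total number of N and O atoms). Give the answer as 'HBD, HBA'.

3, 3

Donors: find every N or O and count the H atoms it carries.
  atom 6 (O): bond orders sum to 1 → 1 H
  atom 11 (O): bond orders sum to 2 → 0 H
  atom 12 (N): bond orders sum to 1 → 2 H
Lipinski HBD = 3.
Acceptors: N atoms = 1, O atoms = 2 → HBA = 3.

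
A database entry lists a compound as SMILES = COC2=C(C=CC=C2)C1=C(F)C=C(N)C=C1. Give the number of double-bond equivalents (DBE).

Molecular formula: C13H12FNO.
DoU = (2C + 2 + N − H − X) / 2, where X is the halogen count and O/S are ignored.
    = (2·13 + 2 + 1 − 12 − 1) / 2 = 16 / 2 = 8.

8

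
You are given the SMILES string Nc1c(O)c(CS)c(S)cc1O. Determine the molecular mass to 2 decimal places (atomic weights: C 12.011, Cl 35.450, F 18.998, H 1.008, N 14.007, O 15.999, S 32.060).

203.27 g/mol

First, the molecular formula is C7H9NO2S2 (counting implicit H from valence).
  C: 7 × 12.011 = 84.077
  H: 9 × 1.008 = 9.072
  N: 1 × 14.007 = 14.007
  O: 2 × 15.999 = 31.998
  S: 2 × 32.060 = 64.120
Sum: 7×12.011 + 9×1.008 + 1×14.007 + 2×15.999 + 2×32.060 = 203.274 → 203.27 g/mol.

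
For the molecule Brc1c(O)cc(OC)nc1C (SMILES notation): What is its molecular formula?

Walk through each heavy atom and fill implicit hydrogens from standard valence (C 4, N 3, O 2, S 2, halogen 1); for lowercase aromatic atoms, an aromatic c carries 1 H when it has two neighbours and 0 H with three, and aromatic n carries 0 H:
  atom 1: Br (halogen, monovalent) → 0 H
  atom 2: aromatic c, 3 neighbours → 0 H
  atom 3: aromatic c, 3 neighbours → 0 H
  atom 4: O, bond orders sum to 1 (valence 2) → 1 H
  atom 5: aromatic c, 2 neighbours → 1 H
  atom 6: aromatic c, 3 neighbours → 0 H
  atom 7: O, bond orders sum to 2 (valence 2) → 0 H
  atom 8: C, bond orders sum to 1 (valence 4) → 3 H
  atom 9: aromatic n, 2 neighbours → 0 H
  atom 10: aromatic c, 3 neighbours → 0 H
  atom 11: C, bond orders sum to 1 (valence 4) → 3 H
Totals → C:7, H:8, Br:1, N:1, O:2.

C7H8BrNO2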